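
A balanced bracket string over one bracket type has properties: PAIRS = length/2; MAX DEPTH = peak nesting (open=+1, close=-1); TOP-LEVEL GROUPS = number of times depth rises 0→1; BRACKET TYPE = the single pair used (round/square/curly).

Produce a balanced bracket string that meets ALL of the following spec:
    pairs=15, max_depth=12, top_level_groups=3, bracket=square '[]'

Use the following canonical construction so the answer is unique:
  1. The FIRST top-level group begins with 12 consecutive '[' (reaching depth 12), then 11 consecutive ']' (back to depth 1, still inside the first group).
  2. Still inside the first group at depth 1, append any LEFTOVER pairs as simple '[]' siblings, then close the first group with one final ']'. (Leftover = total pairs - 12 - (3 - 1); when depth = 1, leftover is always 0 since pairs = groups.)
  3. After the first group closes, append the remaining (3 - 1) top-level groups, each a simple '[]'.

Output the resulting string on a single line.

Answer: [[[[[[[[[[[[]]]]]]]]]]][]][][]

Derivation:
Spec: pairs=15 depth=12 groups=3
Leftover pairs = 15 - 12 - (3-1) = 1
First group: deep chain of depth 12 + 1 sibling pairs
Remaining 2 groups: simple '[]' each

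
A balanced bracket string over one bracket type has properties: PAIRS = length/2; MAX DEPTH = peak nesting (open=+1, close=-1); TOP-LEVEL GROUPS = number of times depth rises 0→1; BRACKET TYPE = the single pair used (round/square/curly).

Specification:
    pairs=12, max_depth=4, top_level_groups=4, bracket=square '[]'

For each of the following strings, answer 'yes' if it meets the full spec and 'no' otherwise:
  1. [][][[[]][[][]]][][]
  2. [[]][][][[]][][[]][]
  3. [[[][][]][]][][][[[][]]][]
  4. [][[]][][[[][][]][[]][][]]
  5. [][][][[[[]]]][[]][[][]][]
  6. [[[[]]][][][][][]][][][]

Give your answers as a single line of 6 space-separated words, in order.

String 1 '[][][[[]][[][]]][][]': depth seq [1 0 1 0 1 2 3 2 1 2 3 2 3 2 1 0 1 0 1 0]
  -> pairs=10 depth=3 groups=5 -> no
String 2 '[[]][][][[]][][[]][]': depth seq [1 2 1 0 1 0 1 0 1 2 1 0 1 0 1 2 1 0 1 0]
  -> pairs=10 depth=2 groups=7 -> no
String 3 '[[[][][]][]][][][[[][]]][]': depth seq [1 2 3 2 3 2 3 2 1 2 1 0 1 0 1 0 1 2 3 2 3 2 1 0 1 0]
  -> pairs=13 depth=3 groups=5 -> no
String 4 '[][[]][][[[][][]][[]][][]]': depth seq [1 0 1 2 1 0 1 0 1 2 3 2 3 2 3 2 1 2 3 2 1 2 1 2 1 0]
  -> pairs=13 depth=3 groups=4 -> no
String 5 '[][][][[[[]]]][[]][[][]][]': depth seq [1 0 1 0 1 0 1 2 3 4 3 2 1 0 1 2 1 0 1 2 1 2 1 0 1 0]
  -> pairs=13 depth=4 groups=7 -> no
String 6 '[[[[]]][][][][][]][][][]': depth seq [1 2 3 4 3 2 1 2 1 2 1 2 1 2 1 2 1 0 1 0 1 0 1 0]
  -> pairs=12 depth=4 groups=4 -> yes

Answer: no no no no no yes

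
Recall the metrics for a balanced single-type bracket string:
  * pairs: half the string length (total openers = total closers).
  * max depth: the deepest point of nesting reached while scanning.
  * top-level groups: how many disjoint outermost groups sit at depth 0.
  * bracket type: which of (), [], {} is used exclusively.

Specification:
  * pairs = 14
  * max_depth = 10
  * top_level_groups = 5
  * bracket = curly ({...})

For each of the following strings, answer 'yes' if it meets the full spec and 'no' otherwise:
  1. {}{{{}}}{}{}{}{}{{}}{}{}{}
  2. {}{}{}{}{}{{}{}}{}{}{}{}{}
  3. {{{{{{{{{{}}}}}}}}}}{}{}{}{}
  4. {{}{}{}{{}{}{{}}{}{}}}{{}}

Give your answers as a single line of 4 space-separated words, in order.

Answer: no no yes no

Derivation:
String 1 '{}{{{}}}{}{}{}{}{{}}{}{}{}': depth seq [1 0 1 2 3 2 1 0 1 0 1 0 1 0 1 0 1 2 1 0 1 0 1 0 1 0]
  -> pairs=13 depth=3 groups=10 -> no
String 2 '{}{}{}{}{}{{}{}}{}{}{}{}{}': depth seq [1 0 1 0 1 0 1 0 1 0 1 2 1 2 1 0 1 0 1 0 1 0 1 0 1 0]
  -> pairs=13 depth=2 groups=11 -> no
String 3 '{{{{{{{{{{}}}}}}}}}}{}{}{}{}': depth seq [1 2 3 4 5 6 7 8 9 10 9 8 7 6 5 4 3 2 1 0 1 0 1 0 1 0 1 0]
  -> pairs=14 depth=10 groups=5 -> yes
String 4 '{{}{}{}{{}{}{{}}{}{}}}{{}}': depth seq [1 2 1 2 1 2 1 2 3 2 3 2 3 4 3 2 3 2 3 2 1 0 1 2 1 0]
  -> pairs=13 depth=4 groups=2 -> no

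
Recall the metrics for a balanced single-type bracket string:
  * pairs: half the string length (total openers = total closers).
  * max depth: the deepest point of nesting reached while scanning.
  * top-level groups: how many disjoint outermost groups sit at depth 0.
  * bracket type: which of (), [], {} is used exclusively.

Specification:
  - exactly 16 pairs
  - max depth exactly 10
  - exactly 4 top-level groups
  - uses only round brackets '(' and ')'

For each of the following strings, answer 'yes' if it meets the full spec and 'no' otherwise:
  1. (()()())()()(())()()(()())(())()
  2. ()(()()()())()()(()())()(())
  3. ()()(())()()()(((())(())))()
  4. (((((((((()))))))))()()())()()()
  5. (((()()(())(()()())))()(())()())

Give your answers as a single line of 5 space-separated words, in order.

String 1 '(()()())()()(())()()(()())(())()': depth seq [1 2 1 2 1 2 1 0 1 0 1 0 1 2 1 0 1 0 1 0 1 2 1 2 1 0 1 2 1 0 1 0]
  -> pairs=16 depth=2 groups=9 -> no
String 2 '()(()()()())()()(()())()(())': depth seq [1 0 1 2 1 2 1 2 1 2 1 0 1 0 1 0 1 2 1 2 1 0 1 0 1 2 1 0]
  -> pairs=14 depth=2 groups=7 -> no
String 3 '()()(())()()()(((())(())))()': depth seq [1 0 1 0 1 2 1 0 1 0 1 0 1 0 1 2 3 4 3 2 3 4 3 2 1 0 1 0]
  -> pairs=14 depth=4 groups=8 -> no
String 4 '(((((((((()))))))))()()())()()()': depth seq [1 2 3 4 5 6 7 8 9 10 9 8 7 6 5 4 3 2 1 2 1 2 1 2 1 0 1 0 1 0 1 0]
  -> pairs=16 depth=10 groups=4 -> yes
String 5 '(((()()(())(()()())))()(())()())': depth seq [1 2 3 4 3 4 3 4 5 4 3 4 5 4 5 4 5 4 3 2 1 2 1 2 3 2 1 2 1 2 1 0]
  -> pairs=16 depth=5 groups=1 -> no

Answer: no no no yes no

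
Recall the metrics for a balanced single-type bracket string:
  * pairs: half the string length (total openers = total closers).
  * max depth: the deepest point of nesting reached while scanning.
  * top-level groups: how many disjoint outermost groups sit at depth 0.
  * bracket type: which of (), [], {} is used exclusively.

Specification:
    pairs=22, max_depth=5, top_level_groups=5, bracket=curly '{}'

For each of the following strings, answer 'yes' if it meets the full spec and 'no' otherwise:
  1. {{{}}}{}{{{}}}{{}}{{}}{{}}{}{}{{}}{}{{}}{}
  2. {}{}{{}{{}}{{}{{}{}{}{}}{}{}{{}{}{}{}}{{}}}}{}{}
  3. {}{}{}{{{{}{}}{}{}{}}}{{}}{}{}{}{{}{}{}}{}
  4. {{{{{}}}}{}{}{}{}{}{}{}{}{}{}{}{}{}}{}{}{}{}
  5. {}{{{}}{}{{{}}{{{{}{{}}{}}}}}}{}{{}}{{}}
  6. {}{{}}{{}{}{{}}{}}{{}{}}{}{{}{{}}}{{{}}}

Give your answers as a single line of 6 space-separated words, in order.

Answer: no no no yes no no

Derivation:
String 1 '{{{}}}{}{{{}}}{{}}{{}}{{}}{}{}{{}}{}{{}}{}': depth seq [1 2 3 2 1 0 1 0 1 2 3 2 1 0 1 2 1 0 1 2 1 0 1 2 1 0 1 0 1 0 1 2 1 0 1 0 1 2 1 0 1 0]
  -> pairs=21 depth=3 groups=12 -> no
String 2 '{}{}{{}{{}}{{}{{}{}{}{}}{}{}{{}{}{}{}}{{}}}}{}{}': depth seq [1 0 1 0 1 2 1 2 3 2 1 2 3 2 3 4 3 4 3 4 3 4 3 2 3 2 3 2 3 4 3 4 3 4 3 4 3 2 3 4 3 2 1 0 1 0 1 0]
  -> pairs=24 depth=4 groups=5 -> no
String 3 '{}{}{}{{{{}{}}{}{}{}}}{{}}{}{}{}{{}{}{}}{}': depth seq [1 0 1 0 1 0 1 2 3 4 3 4 3 2 3 2 3 2 3 2 1 0 1 2 1 0 1 0 1 0 1 0 1 2 1 2 1 2 1 0 1 0]
  -> pairs=21 depth=4 groups=10 -> no
String 4 '{{{{{}}}}{}{}{}{}{}{}{}{}{}{}{}{}{}}{}{}{}{}': depth seq [1 2 3 4 5 4 3 2 1 2 1 2 1 2 1 2 1 2 1 2 1 2 1 2 1 2 1 2 1 2 1 2 1 2 1 0 1 0 1 0 1 0 1 0]
  -> pairs=22 depth=5 groups=5 -> yes
String 5 '{}{{{}}{}{{{}}{{{{}{{}}{}}}}}}{}{{}}{{}}': depth seq [1 0 1 2 3 2 1 2 1 2 3 4 3 2 3 4 5 6 5 6 7 6 5 6 5 4 3 2 1 0 1 0 1 2 1 0 1 2 1 0]
  -> pairs=20 depth=7 groups=5 -> no
String 6 '{}{{}}{{}{}{{}}{}}{{}{}}{}{{}{{}}}{{{}}}': depth seq [1 0 1 2 1 0 1 2 1 2 1 2 3 2 1 2 1 0 1 2 1 2 1 0 1 0 1 2 1 2 3 2 1 0 1 2 3 2 1 0]
  -> pairs=20 depth=3 groups=7 -> no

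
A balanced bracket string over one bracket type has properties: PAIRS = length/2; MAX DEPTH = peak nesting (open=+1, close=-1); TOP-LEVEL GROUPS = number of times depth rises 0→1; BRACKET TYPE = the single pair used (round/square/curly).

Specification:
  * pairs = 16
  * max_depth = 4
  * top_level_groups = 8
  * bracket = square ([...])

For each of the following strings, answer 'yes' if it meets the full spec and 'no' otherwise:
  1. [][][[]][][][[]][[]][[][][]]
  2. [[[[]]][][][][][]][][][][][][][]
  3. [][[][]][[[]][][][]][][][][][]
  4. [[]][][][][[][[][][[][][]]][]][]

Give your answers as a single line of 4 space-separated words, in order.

String 1 '[][][[]][][][[]][[]][[][][]]': depth seq [1 0 1 0 1 2 1 0 1 0 1 0 1 2 1 0 1 2 1 0 1 2 1 2 1 2 1 0]
  -> pairs=14 depth=2 groups=8 -> no
String 2 '[[[[]]][][][][][]][][][][][][][]': depth seq [1 2 3 4 3 2 1 2 1 2 1 2 1 2 1 2 1 0 1 0 1 0 1 0 1 0 1 0 1 0 1 0]
  -> pairs=16 depth=4 groups=8 -> yes
String 3 '[][[][]][[[]][][][]][][][][][]': depth seq [1 0 1 2 1 2 1 0 1 2 3 2 1 2 1 2 1 2 1 0 1 0 1 0 1 0 1 0 1 0]
  -> pairs=15 depth=3 groups=8 -> no
String 4 '[[]][][][][[][[][][[][][]]][]][]': depth seq [1 2 1 0 1 0 1 0 1 0 1 2 1 2 3 2 3 2 3 4 3 4 3 4 3 2 1 2 1 0 1 0]
  -> pairs=16 depth=4 groups=6 -> no

Answer: no yes no no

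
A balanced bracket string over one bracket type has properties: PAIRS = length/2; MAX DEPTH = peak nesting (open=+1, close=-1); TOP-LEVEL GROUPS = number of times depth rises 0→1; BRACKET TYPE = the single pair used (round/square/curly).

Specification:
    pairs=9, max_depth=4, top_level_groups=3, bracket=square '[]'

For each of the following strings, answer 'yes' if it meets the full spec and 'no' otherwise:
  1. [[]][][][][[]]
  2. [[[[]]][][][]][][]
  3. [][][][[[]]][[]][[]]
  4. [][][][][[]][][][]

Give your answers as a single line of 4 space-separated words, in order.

Answer: no yes no no

Derivation:
String 1 '[[]][][][][[]]': depth seq [1 2 1 0 1 0 1 0 1 0 1 2 1 0]
  -> pairs=7 depth=2 groups=5 -> no
String 2 '[[[[]]][][][]][][]': depth seq [1 2 3 4 3 2 1 2 1 2 1 2 1 0 1 0 1 0]
  -> pairs=9 depth=4 groups=3 -> yes
String 3 '[][][][[[]]][[]][[]]': depth seq [1 0 1 0 1 0 1 2 3 2 1 0 1 2 1 0 1 2 1 0]
  -> pairs=10 depth=3 groups=6 -> no
String 4 '[][][][][[]][][][]': depth seq [1 0 1 0 1 0 1 0 1 2 1 0 1 0 1 0 1 0]
  -> pairs=9 depth=2 groups=8 -> no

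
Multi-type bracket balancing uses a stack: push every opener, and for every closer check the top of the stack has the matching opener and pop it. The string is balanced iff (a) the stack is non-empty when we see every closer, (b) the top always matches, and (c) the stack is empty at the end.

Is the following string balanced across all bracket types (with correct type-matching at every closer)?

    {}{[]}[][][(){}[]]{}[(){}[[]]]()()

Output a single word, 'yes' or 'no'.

Answer: yes

Derivation:
pos 0: push '{'; stack = {
pos 1: '}' matches '{'; pop; stack = (empty)
pos 2: push '{'; stack = {
pos 3: push '['; stack = {[
pos 4: ']' matches '['; pop; stack = {
pos 5: '}' matches '{'; pop; stack = (empty)
pos 6: push '['; stack = [
pos 7: ']' matches '['; pop; stack = (empty)
pos 8: push '['; stack = [
pos 9: ']' matches '['; pop; stack = (empty)
pos 10: push '['; stack = [
pos 11: push '('; stack = [(
pos 12: ')' matches '('; pop; stack = [
pos 13: push '{'; stack = [{
pos 14: '}' matches '{'; pop; stack = [
pos 15: push '['; stack = [[
pos 16: ']' matches '['; pop; stack = [
pos 17: ']' matches '['; pop; stack = (empty)
pos 18: push '{'; stack = {
pos 19: '}' matches '{'; pop; stack = (empty)
pos 20: push '['; stack = [
pos 21: push '('; stack = [(
pos 22: ')' matches '('; pop; stack = [
pos 23: push '{'; stack = [{
pos 24: '}' matches '{'; pop; stack = [
pos 25: push '['; stack = [[
pos 26: push '['; stack = [[[
pos 27: ']' matches '['; pop; stack = [[
pos 28: ']' matches '['; pop; stack = [
pos 29: ']' matches '['; pop; stack = (empty)
pos 30: push '('; stack = (
pos 31: ')' matches '('; pop; stack = (empty)
pos 32: push '('; stack = (
pos 33: ')' matches '('; pop; stack = (empty)
end: stack empty → VALID
Verdict: properly nested → yes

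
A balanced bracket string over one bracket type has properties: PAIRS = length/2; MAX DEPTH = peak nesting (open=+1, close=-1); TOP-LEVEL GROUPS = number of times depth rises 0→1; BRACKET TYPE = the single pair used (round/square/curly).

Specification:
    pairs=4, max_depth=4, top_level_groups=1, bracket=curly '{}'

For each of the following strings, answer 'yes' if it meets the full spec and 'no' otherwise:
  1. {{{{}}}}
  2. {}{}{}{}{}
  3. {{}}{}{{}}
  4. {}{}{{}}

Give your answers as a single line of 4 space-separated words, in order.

Answer: yes no no no

Derivation:
String 1 '{{{{}}}}': depth seq [1 2 3 4 3 2 1 0]
  -> pairs=4 depth=4 groups=1 -> yes
String 2 '{}{}{}{}{}': depth seq [1 0 1 0 1 0 1 0 1 0]
  -> pairs=5 depth=1 groups=5 -> no
String 3 '{{}}{}{{}}': depth seq [1 2 1 0 1 0 1 2 1 0]
  -> pairs=5 depth=2 groups=3 -> no
String 4 '{}{}{{}}': depth seq [1 0 1 0 1 2 1 0]
  -> pairs=4 depth=2 groups=3 -> no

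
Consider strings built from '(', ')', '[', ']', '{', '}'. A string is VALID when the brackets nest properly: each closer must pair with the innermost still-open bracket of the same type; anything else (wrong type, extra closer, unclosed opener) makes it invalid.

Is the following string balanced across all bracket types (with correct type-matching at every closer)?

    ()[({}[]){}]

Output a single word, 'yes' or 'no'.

pos 0: push '('; stack = (
pos 1: ')' matches '('; pop; stack = (empty)
pos 2: push '['; stack = [
pos 3: push '('; stack = [(
pos 4: push '{'; stack = [({
pos 5: '}' matches '{'; pop; stack = [(
pos 6: push '['; stack = [([
pos 7: ']' matches '['; pop; stack = [(
pos 8: ')' matches '('; pop; stack = [
pos 9: push '{'; stack = [{
pos 10: '}' matches '{'; pop; stack = [
pos 11: ']' matches '['; pop; stack = (empty)
end: stack empty → VALID
Verdict: properly nested → yes

Answer: yes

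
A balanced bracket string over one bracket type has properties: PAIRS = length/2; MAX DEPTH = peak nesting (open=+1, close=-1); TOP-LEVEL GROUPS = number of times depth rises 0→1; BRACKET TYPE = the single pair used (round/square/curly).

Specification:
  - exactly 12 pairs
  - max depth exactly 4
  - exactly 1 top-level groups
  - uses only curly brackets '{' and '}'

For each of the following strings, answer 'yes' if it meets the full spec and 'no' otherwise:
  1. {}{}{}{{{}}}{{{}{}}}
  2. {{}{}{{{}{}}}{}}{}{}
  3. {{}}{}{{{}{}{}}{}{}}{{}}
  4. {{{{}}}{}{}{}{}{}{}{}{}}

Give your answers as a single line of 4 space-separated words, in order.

String 1 '{}{}{}{{{}}}{{{}{}}}': depth seq [1 0 1 0 1 0 1 2 3 2 1 0 1 2 3 2 3 2 1 0]
  -> pairs=10 depth=3 groups=5 -> no
String 2 '{{}{}{{{}{}}}{}}{}{}': depth seq [1 2 1 2 1 2 3 4 3 4 3 2 1 2 1 0 1 0 1 0]
  -> pairs=10 depth=4 groups=3 -> no
String 3 '{{}}{}{{{}{}{}}{}{}}{{}}': depth seq [1 2 1 0 1 0 1 2 3 2 3 2 3 2 1 2 1 2 1 0 1 2 1 0]
  -> pairs=12 depth=3 groups=4 -> no
String 4 '{{{{}}}{}{}{}{}{}{}{}{}}': depth seq [1 2 3 4 3 2 1 2 1 2 1 2 1 2 1 2 1 2 1 2 1 2 1 0]
  -> pairs=12 depth=4 groups=1 -> yes

Answer: no no no yes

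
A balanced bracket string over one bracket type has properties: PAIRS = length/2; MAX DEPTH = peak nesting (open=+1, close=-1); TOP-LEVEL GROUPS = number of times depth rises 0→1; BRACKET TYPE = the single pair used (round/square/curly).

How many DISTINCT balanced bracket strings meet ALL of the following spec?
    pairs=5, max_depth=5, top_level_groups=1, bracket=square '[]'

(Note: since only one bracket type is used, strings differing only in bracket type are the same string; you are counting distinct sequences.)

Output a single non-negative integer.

Spec: pairs=5 depth=5 groups=1
Count(depth <= 5) = 14
Count(depth <= 4) = 13
Count(depth == 5) = 14 - 13 = 1

Answer: 1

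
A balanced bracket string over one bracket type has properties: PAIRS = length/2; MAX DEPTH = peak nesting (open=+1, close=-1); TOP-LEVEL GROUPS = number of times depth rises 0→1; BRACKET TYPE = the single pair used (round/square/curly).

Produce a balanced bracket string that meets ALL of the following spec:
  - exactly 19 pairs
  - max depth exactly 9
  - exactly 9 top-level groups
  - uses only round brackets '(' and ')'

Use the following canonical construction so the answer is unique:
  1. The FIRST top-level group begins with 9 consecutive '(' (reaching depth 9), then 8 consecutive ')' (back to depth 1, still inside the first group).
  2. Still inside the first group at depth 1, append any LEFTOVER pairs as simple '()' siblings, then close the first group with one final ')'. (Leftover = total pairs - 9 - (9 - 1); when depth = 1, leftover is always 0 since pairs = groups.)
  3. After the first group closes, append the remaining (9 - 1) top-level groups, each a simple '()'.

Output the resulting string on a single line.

Answer: ((((((((())))))))()())()()()()()()()()

Derivation:
Spec: pairs=19 depth=9 groups=9
Leftover pairs = 19 - 9 - (9-1) = 2
First group: deep chain of depth 9 + 2 sibling pairs
Remaining 8 groups: simple '()' each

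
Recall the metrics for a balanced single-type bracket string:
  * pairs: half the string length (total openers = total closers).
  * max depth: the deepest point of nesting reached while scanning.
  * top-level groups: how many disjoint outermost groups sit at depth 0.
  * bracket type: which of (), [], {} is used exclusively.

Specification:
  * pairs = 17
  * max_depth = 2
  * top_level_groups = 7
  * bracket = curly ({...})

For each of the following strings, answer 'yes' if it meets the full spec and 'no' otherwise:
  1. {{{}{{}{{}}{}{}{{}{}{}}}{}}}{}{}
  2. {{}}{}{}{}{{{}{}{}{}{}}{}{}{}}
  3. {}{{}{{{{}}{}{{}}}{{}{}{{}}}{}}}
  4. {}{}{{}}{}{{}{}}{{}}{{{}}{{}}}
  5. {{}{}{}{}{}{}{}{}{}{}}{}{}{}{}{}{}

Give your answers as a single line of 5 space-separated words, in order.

String 1 '{{{}{{}{{}}{}{}{{}{}{}}}{}}}{}{}': depth seq [1 2 3 2 3 4 3 4 5 4 3 4 3 4 3 4 5 4 5 4 5 4 3 2 3 2 1 0 1 0 1 0]
  -> pairs=16 depth=5 groups=3 -> no
String 2 '{{}}{}{}{}{{{}{}{}{}{}}{}{}{}}': depth seq [1 2 1 0 1 0 1 0 1 0 1 2 3 2 3 2 3 2 3 2 3 2 1 2 1 2 1 2 1 0]
  -> pairs=15 depth=3 groups=5 -> no
String 3 '{}{{}{{{{}}{}{{}}}{{}{}{{}}}{}}}': depth seq [1 0 1 2 1 2 3 4 5 4 3 4 3 4 5 4 3 2 3 4 3 4 3 4 5 4 3 2 3 2 1 0]
  -> pairs=16 depth=5 groups=2 -> no
String 4 '{}{}{{}}{}{{}{}}{{}}{{{}}{{}}}': depth seq [1 0 1 0 1 2 1 0 1 0 1 2 1 2 1 0 1 2 1 0 1 2 3 2 1 2 3 2 1 0]
  -> pairs=15 depth=3 groups=7 -> no
String 5 '{{}{}{}{}{}{}{}{}{}{}}{}{}{}{}{}{}': depth seq [1 2 1 2 1 2 1 2 1 2 1 2 1 2 1 2 1 2 1 2 1 0 1 0 1 0 1 0 1 0 1 0 1 0]
  -> pairs=17 depth=2 groups=7 -> yes

Answer: no no no no yes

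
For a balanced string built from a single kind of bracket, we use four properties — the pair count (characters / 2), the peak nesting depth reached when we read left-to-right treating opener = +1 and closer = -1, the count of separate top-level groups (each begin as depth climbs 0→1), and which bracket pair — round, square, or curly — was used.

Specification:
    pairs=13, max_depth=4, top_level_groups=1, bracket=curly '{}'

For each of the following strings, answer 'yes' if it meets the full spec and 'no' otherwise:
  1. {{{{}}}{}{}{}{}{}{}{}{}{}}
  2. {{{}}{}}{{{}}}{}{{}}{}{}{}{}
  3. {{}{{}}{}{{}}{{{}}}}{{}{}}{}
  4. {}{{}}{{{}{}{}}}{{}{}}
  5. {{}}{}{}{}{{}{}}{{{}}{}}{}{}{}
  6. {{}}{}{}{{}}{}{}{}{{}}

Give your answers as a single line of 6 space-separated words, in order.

String 1 '{{{{}}}{}{}{}{}{}{}{}{}{}}': depth seq [1 2 3 4 3 2 1 2 1 2 1 2 1 2 1 2 1 2 1 2 1 2 1 2 1 0]
  -> pairs=13 depth=4 groups=1 -> yes
String 2 '{{{}}{}}{{{}}}{}{{}}{}{}{}{}': depth seq [1 2 3 2 1 2 1 0 1 2 3 2 1 0 1 0 1 2 1 0 1 0 1 0 1 0 1 0]
  -> pairs=14 depth=3 groups=8 -> no
String 3 '{{}{{}}{}{{}}{{{}}}}{{}{}}{}': depth seq [1 2 1 2 3 2 1 2 1 2 3 2 1 2 3 4 3 2 1 0 1 2 1 2 1 0 1 0]
  -> pairs=14 depth=4 groups=3 -> no
String 4 '{}{{}}{{{}{}{}}}{{}{}}': depth seq [1 0 1 2 1 0 1 2 3 2 3 2 3 2 1 0 1 2 1 2 1 0]
  -> pairs=11 depth=3 groups=4 -> no
String 5 '{{}}{}{}{}{{}{}}{{{}}{}}{}{}{}': depth seq [1 2 1 0 1 0 1 0 1 0 1 2 1 2 1 0 1 2 3 2 1 2 1 0 1 0 1 0 1 0]
  -> pairs=15 depth=3 groups=9 -> no
String 6 '{{}}{}{}{{}}{}{}{}{{}}': depth seq [1 2 1 0 1 0 1 0 1 2 1 0 1 0 1 0 1 0 1 2 1 0]
  -> pairs=11 depth=2 groups=8 -> no

Answer: yes no no no no no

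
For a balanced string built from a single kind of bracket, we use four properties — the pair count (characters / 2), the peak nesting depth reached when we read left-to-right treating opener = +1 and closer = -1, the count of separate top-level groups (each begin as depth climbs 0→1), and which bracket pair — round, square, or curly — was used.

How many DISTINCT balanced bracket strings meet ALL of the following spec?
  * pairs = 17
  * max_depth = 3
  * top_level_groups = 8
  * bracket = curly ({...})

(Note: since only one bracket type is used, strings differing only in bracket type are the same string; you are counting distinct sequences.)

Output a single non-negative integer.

Answer: 321248

Derivation:
Spec: pairs=17 depth=3 groups=8
Count(depth <= 3) = 332688
Count(depth <= 2) = 11440
Count(depth == 3) = 332688 - 11440 = 321248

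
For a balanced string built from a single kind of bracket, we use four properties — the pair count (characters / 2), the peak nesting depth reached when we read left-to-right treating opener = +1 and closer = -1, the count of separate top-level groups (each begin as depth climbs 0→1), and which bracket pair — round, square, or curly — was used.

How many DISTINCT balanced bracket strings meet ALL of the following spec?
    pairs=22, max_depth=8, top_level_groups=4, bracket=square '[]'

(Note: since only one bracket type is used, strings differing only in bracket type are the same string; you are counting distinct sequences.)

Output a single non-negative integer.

Spec: pairs=22 depth=8 groups=4
Count(depth <= 8) = 10244274274
Count(depth <= 7) = 8872415968
Count(depth == 8) = 10244274274 - 8872415968 = 1371858306

Answer: 1371858306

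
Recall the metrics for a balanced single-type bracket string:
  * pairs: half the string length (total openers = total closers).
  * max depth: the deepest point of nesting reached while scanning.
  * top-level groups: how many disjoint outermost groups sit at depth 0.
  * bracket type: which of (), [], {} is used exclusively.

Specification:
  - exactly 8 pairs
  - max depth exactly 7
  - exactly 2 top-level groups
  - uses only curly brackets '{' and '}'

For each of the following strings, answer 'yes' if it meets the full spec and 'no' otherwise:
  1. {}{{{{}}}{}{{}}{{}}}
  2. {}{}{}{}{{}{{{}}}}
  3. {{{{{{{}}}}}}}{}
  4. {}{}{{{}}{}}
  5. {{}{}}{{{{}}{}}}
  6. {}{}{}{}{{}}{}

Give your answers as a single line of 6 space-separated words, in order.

Answer: no no yes no no no

Derivation:
String 1 '{}{{{{}}}{}{{}}{{}}}': depth seq [1 0 1 2 3 4 3 2 1 2 1 2 3 2 1 2 3 2 1 0]
  -> pairs=10 depth=4 groups=2 -> no
String 2 '{}{}{}{}{{}{{{}}}}': depth seq [1 0 1 0 1 0 1 0 1 2 1 2 3 4 3 2 1 0]
  -> pairs=9 depth=4 groups=5 -> no
String 3 '{{{{{{{}}}}}}}{}': depth seq [1 2 3 4 5 6 7 6 5 4 3 2 1 0 1 0]
  -> pairs=8 depth=7 groups=2 -> yes
String 4 '{}{}{{{}}{}}': depth seq [1 0 1 0 1 2 3 2 1 2 1 0]
  -> pairs=6 depth=3 groups=3 -> no
String 5 '{{}{}}{{{{}}{}}}': depth seq [1 2 1 2 1 0 1 2 3 4 3 2 3 2 1 0]
  -> pairs=8 depth=4 groups=2 -> no
String 6 '{}{}{}{}{{}}{}': depth seq [1 0 1 0 1 0 1 0 1 2 1 0 1 0]
  -> pairs=7 depth=2 groups=6 -> no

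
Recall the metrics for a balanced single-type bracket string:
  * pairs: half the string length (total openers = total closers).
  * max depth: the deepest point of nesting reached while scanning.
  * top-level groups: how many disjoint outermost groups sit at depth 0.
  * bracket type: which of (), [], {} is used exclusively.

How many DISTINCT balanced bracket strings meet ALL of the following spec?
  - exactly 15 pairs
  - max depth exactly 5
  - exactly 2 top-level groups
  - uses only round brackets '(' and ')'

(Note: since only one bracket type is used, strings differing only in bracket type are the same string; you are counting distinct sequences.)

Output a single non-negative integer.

Answer: 778312

Derivation:
Spec: pairs=15 depth=5 groups=2
Count(depth <= 5) = 1195746
Count(depth <= 4) = 417434
Count(depth == 5) = 1195746 - 417434 = 778312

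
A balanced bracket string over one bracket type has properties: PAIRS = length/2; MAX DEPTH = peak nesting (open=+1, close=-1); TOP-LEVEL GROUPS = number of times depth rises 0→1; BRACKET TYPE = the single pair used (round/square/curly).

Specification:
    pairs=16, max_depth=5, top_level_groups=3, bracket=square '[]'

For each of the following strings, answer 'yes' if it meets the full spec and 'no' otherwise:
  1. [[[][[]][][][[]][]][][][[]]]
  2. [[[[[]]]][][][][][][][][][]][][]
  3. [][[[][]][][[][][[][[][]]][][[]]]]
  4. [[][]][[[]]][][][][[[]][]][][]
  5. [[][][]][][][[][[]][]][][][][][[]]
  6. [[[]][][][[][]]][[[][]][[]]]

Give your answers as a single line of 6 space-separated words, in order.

Answer: no yes no no no no

Derivation:
String 1 '[[[][[]][][][[]][]][][][[]]]': depth seq [1 2 3 2 3 4 3 2 3 2 3 2 3 4 3 2 3 2 1 2 1 2 1 2 3 2 1 0]
  -> pairs=14 depth=4 groups=1 -> no
String 2 '[[[[[]]]][][][][][][][][][]][][]': depth seq [1 2 3 4 5 4 3 2 1 2 1 2 1 2 1 2 1 2 1 2 1 2 1 2 1 2 1 0 1 0 1 0]
  -> pairs=16 depth=5 groups=3 -> yes
String 3 '[][[[][]][][[][][[][[][]]][][[]]]]': depth seq [1 0 1 2 3 2 3 2 1 2 1 2 3 2 3 2 3 4 3 4 5 4 5 4 3 2 3 2 3 4 3 2 1 0]
  -> pairs=17 depth=5 groups=2 -> no
String 4 '[[][]][[[]]][][][][[[]][]][][]': depth seq [1 2 1 2 1 0 1 2 3 2 1 0 1 0 1 0 1 0 1 2 3 2 1 2 1 0 1 0 1 0]
  -> pairs=15 depth=3 groups=8 -> no
String 5 '[[][][]][][][[][[]][]][][][][][[]]': depth seq [1 2 1 2 1 2 1 0 1 0 1 0 1 2 1 2 3 2 1 2 1 0 1 0 1 0 1 0 1 0 1 2 1 0]
  -> pairs=17 depth=3 groups=9 -> no
String 6 '[[[]][][][[][]]][[[][]][[]]]': depth seq [1 2 3 2 1 2 1 2 1 2 3 2 3 2 1 0 1 2 3 2 3 2 1 2 3 2 1 0]
  -> pairs=14 depth=3 groups=2 -> no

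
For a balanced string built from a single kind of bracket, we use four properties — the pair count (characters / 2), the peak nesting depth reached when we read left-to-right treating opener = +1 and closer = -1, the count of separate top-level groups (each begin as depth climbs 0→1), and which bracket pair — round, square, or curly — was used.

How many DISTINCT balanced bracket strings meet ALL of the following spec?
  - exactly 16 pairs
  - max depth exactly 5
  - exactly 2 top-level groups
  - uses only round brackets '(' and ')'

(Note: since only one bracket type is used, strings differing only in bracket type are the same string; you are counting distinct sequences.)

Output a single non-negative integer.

Spec: pairs=16 depth=5 groups=2
Count(depth <= 5) = 3720091
Count(depth <= 4) = 1147145
Count(depth == 5) = 3720091 - 1147145 = 2572946

Answer: 2572946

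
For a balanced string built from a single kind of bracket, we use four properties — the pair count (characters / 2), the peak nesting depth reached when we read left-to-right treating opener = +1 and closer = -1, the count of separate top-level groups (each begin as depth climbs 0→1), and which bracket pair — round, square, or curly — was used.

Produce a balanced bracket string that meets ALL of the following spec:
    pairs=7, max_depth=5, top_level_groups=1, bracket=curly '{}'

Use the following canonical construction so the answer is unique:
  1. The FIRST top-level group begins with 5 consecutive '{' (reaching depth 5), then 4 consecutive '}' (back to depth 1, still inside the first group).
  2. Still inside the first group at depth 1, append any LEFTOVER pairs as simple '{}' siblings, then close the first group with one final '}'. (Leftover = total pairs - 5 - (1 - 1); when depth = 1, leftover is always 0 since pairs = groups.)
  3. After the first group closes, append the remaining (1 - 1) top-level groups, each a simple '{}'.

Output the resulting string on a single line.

Answer: {{{{{}}}}{}{}}

Derivation:
Spec: pairs=7 depth=5 groups=1
Leftover pairs = 7 - 5 - (1-1) = 2
First group: deep chain of depth 5 + 2 sibling pairs
Remaining 0 groups: simple '{}' each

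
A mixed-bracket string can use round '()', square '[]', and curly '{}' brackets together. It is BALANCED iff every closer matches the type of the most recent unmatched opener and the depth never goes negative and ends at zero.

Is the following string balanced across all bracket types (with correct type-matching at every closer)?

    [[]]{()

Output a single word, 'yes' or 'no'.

Answer: no

Derivation:
pos 0: push '['; stack = [
pos 1: push '['; stack = [[
pos 2: ']' matches '['; pop; stack = [
pos 3: ']' matches '['; pop; stack = (empty)
pos 4: push '{'; stack = {
pos 5: push '('; stack = {(
pos 6: ')' matches '('; pop; stack = {
end: stack still non-empty ({) → INVALID
Verdict: unclosed openers at end: { → no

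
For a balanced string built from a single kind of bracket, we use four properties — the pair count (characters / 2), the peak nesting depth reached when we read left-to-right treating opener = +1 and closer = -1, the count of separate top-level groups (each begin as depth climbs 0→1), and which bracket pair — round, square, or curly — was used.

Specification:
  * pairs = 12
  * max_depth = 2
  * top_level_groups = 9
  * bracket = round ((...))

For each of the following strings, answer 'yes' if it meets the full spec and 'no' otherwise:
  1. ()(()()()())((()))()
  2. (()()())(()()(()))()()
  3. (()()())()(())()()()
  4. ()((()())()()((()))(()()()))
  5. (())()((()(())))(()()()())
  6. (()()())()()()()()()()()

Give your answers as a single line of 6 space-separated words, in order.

Answer: no no no no no yes

Derivation:
String 1 '()(()()()())((()))()': depth seq [1 0 1 2 1 2 1 2 1 2 1 0 1 2 3 2 1 0 1 0]
  -> pairs=10 depth=3 groups=4 -> no
String 2 '(()()())(()()(()))()()': depth seq [1 2 1 2 1 2 1 0 1 2 1 2 1 2 3 2 1 0 1 0 1 0]
  -> pairs=11 depth=3 groups=4 -> no
String 3 '(()()())()(())()()()': depth seq [1 2 1 2 1 2 1 0 1 0 1 2 1 0 1 0 1 0 1 0]
  -> pairs=10 depth=2 groups=6 -> no
String 4 '()((()())()()((()))(()()()))': depth seq [1 0 1 2 3 2 3 2 1 2 1 2 1 2 3 4 3 2 1 2 3 2 3 2 3 2 1 0]
  -> pairs=14 depth=4 groups=2 -> no
String 5 '(())()((()(())))(()()()())': depth seq [1 2 1 0 1 0 1 2 3 2 3 4 3 2 1 0 1 2 1 2 1 2 1 2 1 0]
  -> pairs=13 depth=4 groups=4 -> no
String 6 '(()()())()()()()()()()()': depth seq [1 2 1 2 1 2 1 0 1 0 1 0 1 0 1 0 1 0 1 0 1 0 1 0]
  -> pairs=12 depth=2 groups=9 -> yes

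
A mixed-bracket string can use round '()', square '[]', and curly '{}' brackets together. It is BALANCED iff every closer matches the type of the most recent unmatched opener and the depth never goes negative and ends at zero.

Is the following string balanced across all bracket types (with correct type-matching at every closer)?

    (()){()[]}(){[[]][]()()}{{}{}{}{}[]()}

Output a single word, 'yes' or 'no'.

Answer: yes

Derivation:
pos 0: push '('; stack = (
pos 1: push '('; stack = ((
pos 2: ')' matches '('; pop; stack = (
pos 3: ')' matches '('; pop; stack = (empty)
pos 4: push '{'; stack = {
pos 5: push '('; stack = {(
pos 6: ')' matches '('; pop; stack = {
pos 7: push '['; stack = {[
pos 8: ']' matches '['; pop; stack = {
pos 9: '}' matches '{'; pop; stack = (empty)
pos 10: push '('; stack = (
pos 11: ')' matches '('; pop; stack = (empty)
pos 12: push '{'; stack = {
pos 13: push '['; stack = {[
pos 14: push '['; stack = {[[
pos 15: ']' matches '['; pop; stack = {[
pos 16: ']' matches '['; pop; stack = {
pos 17: push '['; stack = {[
pos 18: ']' matches '['; pop; stack = {
pos 19: push '('; stack = {(
pos 20: ')' matches '('; pop; stack = {
pos 21: push '('; stack = {(
pos 22: ')' matches '('; pop; stack = {
pos 23: '}' matches '{'; pop; stack = (empty)
pos 24: push '{'; stack = {
pos 25: push '{'; stack = {{
pos 26: '}' matches '{'; pop; stack = {
pos 27: push '{'; stack = {{
pos 28: '}' matches '{'; pop; stack = {
pos 29: push '{'; stack = {{
pos 30: '}' matches '{'; pop; stack = {
pos 31: push '{'; stack = {{
pos 32: '}' matches '{'; pop; stack = {
pos 33: push '['; stack = {[
pos 34: ']' matches '['; pop; stack = {
pos 35: push '('; stack = {(
pos 36: ')' matches '('; pop; stack = {
pos 37: '}' matches '{'; pop; stack = (empty)
end: stack empty → VALID
Verdict: properly nested → yes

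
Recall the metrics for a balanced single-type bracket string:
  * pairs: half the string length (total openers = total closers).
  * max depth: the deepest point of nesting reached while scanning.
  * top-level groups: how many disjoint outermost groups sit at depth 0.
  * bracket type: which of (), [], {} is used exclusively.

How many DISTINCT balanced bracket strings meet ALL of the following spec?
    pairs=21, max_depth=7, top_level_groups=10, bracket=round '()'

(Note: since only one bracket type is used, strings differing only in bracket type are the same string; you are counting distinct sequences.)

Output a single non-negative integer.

Answer: 885360

Derivation:
Spec: pairs=21 depth=7 groups=10
Count(depth <= 7) = 40090750
Count(depth <= 6) = 39205390
Count(depth == 7) = 40090750 - 39205390 = 885360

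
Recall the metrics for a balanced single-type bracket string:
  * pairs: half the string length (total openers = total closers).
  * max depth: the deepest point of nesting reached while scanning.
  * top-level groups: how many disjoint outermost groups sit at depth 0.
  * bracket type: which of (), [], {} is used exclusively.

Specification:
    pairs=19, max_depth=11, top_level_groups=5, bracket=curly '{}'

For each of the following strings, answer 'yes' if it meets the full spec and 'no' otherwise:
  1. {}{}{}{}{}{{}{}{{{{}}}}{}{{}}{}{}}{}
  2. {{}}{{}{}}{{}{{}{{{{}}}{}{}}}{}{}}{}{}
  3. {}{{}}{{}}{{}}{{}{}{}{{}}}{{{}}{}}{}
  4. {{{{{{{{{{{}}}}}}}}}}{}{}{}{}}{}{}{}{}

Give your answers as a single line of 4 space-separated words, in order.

String 1 '{}{}{}{}{}{{}{}{{{{}}}}{}{{}}{}{}}{}': depth seq [1 0 1 0 1 0 1 0 1 0 1 2 1 2 1 2 3 4 5 4 3 2 1 2 1 2 3 2 1 2 1 2 1 0 1 0]
  -> pairs=18 depth=5 groups=7 -> no
String 2 '{{}}{{}{}}{{}{{}{{{{}}}{}{}}}{}{}}{}{}': depth seq [1 2 1 0 1 2 1 2 1 0 1 2 1 2 3 2 3 4 5 6 5 4 3 4 3 4 3 2 1 2 1 2 1 0 1 0 1 0]
  -> pairs=19 depth=6 groups=5 -> no
String 3 '{}{{}}{{}}{{}}{{}{}{}{{}}}{{{}}{}}{}': depth seq [1 0 1 2 1 0 1 2 1 0 1 2 1 0 1 2 1 2 1 2 1 2 3 2 1 0 1 2 3 2 1 2 1 0 1 0]
  -> pairs=18 depth=3 groups=7 -> no
String 4 '{{{{{{{{{{{}}}}}}}}}}{}{}{}{}}{}{}{}{}': depth seq [1 2 3 4 5 6 7 8 9 10 11 10 9 8 7 6 5 4 3 2 1 2 1 2 1 2 1 2 1 0 1 0 1 0 1 0 1 0]
  -> pairs=19 depth=11 groups=5 -> yes

Answer: no no no yes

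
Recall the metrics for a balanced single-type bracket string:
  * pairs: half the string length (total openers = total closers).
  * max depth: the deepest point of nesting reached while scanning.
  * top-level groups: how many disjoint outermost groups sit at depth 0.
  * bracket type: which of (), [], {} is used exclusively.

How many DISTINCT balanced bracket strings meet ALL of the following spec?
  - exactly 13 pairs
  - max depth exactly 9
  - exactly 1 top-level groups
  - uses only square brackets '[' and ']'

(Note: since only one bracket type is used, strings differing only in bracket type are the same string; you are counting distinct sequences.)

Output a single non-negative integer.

Answer: 5358

Derivation:
Spec: pairs=13 depth=9 groups=1
Count(depth <= 9) = 206516
Count(depth <= 8) = 201158
Count(depth == 9) = 206516 - 201158 = 5358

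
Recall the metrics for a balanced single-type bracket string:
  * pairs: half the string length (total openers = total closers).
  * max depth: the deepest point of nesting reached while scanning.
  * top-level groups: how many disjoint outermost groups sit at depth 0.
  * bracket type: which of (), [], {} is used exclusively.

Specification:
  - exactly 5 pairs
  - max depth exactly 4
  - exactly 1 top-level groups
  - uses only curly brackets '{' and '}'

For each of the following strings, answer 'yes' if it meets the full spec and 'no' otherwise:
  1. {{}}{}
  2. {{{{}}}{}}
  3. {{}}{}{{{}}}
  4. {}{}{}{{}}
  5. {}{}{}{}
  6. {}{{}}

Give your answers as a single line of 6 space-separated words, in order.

String 1 '{{}}{}': depth seq [1 2 1 0 1 0]
  -> pairs=3 depth=2 groups=2 -> no
String 2 '{{{{}}}{}}': depth seq [1 2 3 4 3 2 1 2 1 0]
  -> pairs=5 depth=4 groups=1 -> yes
String 3 '{{}}{}{{{}}}': depth seq [1 2 1 0 1 0 1 2 3 2 1 0]
  -> pairs=6 depth=3 groups=3 -> no
String 4 '{}{}{}{{}}': depth seq [1 0 1 0 1 0 1 2 1 0]
  -> pairs=5 depth=2 groups=4 -> no
String 5 '{}{}{}{}': depth seq [1 0 1 0 1 0 1 0]
  -> pairs=4 depth=1 groups=4 -> no
String 6 '{}{{}}': depth seq [1 0 1 2 1 0]
  -> pairs=3 depth=2 groups=2 -> no

Answer: no yes no no no no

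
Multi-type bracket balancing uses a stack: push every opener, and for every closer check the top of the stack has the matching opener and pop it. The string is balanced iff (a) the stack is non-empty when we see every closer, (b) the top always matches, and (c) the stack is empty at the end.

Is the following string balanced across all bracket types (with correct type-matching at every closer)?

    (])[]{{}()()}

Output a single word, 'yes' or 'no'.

Answer: no

Derivation:
pos 0: push '('; stack = (
pos 1: saw closer ']' but top of stack is '(' (expected ')') → INVALID
Verdict: type mismatch at position 1: ']' closes '(' → no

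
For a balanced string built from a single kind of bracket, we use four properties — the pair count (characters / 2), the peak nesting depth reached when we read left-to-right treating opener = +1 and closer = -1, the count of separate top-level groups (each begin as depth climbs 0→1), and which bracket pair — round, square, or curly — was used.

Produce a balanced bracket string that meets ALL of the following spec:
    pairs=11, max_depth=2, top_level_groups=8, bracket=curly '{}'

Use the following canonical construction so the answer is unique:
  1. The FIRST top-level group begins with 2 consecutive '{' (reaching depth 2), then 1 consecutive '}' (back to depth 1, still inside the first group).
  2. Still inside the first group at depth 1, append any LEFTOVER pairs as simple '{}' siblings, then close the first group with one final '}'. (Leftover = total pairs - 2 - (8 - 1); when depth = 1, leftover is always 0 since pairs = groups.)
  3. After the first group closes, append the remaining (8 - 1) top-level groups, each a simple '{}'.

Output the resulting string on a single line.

Spec: pairs=11 depth=2 groups=8
Leftover pairs = 11 - 2 - (8-1) = 2
First group: deep chain of depth 2 + 2 sibling pairs
Remaining 7 groups: simple '{}' each

Answer: {{}{}{}}{}{}{}{}{}{}{}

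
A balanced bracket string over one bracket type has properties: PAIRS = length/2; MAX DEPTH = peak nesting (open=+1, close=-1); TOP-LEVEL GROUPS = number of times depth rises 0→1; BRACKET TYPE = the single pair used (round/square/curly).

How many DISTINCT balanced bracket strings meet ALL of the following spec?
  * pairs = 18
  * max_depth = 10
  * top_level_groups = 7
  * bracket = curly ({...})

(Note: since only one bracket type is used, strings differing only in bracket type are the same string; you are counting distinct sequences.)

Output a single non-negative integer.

Spec: pairs=18 depth=10 groups=7
Count(depth <= 10) = 8350888
Count(depth <= 9) = 8348809
Count(depth == 10) = 8350888 - 8348809 = 2079

Answer: 2079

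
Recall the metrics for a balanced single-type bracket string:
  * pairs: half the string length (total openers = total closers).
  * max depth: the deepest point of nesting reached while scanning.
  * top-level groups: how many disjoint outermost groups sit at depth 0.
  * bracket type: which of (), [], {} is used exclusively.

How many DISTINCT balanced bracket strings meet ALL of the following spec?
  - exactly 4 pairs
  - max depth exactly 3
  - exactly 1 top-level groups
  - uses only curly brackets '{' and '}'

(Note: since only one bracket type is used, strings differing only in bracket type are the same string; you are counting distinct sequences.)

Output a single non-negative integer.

Spec: pairs=4 depth=3 groups=1
Count(depth <= 3) = 4
Count(depth <= 2) = 1
Count(depth == 3) = 4 - 1 = 3

Answer: 3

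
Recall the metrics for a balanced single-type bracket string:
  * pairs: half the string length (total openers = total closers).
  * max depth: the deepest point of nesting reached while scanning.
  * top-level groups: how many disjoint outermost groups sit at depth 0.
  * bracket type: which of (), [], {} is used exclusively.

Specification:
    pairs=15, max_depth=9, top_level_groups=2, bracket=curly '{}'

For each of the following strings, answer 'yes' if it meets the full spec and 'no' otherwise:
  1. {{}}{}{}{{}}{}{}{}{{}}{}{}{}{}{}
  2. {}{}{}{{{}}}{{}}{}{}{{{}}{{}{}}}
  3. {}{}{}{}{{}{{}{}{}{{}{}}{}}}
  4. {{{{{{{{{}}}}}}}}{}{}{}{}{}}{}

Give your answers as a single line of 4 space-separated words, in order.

Answer: no no no yes

Derivation:
String 1 '{{}}{}{}{{}}{}{}{}{{}}{}{}{}{}{}': depth seq [1 2 1 0 1 0 1 0 1 2 1 0 1 0 1 0 1 0 1 2 1 0 1 0 1 0 1 0 1 0 1 0]
  -> pairs=16 depth=2 groups=13 -> no
String 2 '{}{}{}{{{}}}{{}}{}{}{{{}}{{}{}}}': depth seq [1 0 1 0 1 0 1 2 3 2 1 0 1 2 1 0 1 0 1 0 1 2 3 2 1 2 3 2 3 2 1 0]
  -> pairs=16 depth=3 groups=8 -> no
String 3 '{}{}{}{}{{}{{}{}{}{{}{}}{}}}': depth seq [1 0 1 0 1 0 1 0 1 2 1 2 3 2 3 2 3 2 3 4 3 4 3 2 3 2 1 0]
  -> pairs=14 depth=4 groups=5 -> no
String 4 '{{{{{{{{{}}}}}}}}{}{}{}{}{}}{}': depth seq [1 2 3 4 5 6 7 8 9 8 7 6 5 4 3 2 1 2 1 2 1 2 1 2 1 2 1 0 1 0]
  -> pairs=15 depth=9 groups=2 -> yes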